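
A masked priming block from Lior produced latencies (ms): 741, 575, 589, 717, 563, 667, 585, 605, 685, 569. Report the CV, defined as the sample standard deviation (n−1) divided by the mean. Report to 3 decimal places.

n = 10, Σ = 6296, M = 629.6000
Σ(x−M)² = 39848.400; s = √(39848.400/9) = 66.5402
CV = 66.5402 / 629.6000 = 0.10569

0.106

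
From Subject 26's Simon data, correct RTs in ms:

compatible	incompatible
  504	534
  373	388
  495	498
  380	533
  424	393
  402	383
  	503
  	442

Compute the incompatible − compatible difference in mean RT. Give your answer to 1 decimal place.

29.6 ms

M(compatible) = 2578/6 = 429.667
M(incompatible) = 3674/8 = 459.250
Difference = 459.250 − 429.667 = 29.583 ms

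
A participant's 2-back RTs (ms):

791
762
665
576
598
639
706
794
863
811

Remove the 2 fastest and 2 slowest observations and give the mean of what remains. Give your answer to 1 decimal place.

726.2 ms

Sorted: 576, 598, 639, 665, 706, 762, 791, 794, 811, 863
Drop lowest 2 (576, 598) and highest 2 (811, 863)
Remaining (n=6): Σ = 4357, mean = 4357/6 = 726.167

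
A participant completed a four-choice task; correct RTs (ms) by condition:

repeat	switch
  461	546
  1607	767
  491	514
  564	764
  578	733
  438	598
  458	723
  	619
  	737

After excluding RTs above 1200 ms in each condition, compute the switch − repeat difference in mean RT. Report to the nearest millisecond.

repeat: exclude 1607
M(repeat) = 2990/6 = 498.333
M(switch) = 6001/9 = 666.778
Difference = 666.778 − 498.333 = 168.444 ms

168 ms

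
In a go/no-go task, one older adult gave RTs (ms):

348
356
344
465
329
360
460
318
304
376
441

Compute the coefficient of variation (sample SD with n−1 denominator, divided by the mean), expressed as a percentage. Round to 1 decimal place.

n = 11, Σ = 4101, M = 372.8182
Σ(x−M)² = 32311.636; s = √(32311.636/10) = 56.8433
CV = 56.8433 / 372.8182 = 0.15247 = 15.247%

15.2%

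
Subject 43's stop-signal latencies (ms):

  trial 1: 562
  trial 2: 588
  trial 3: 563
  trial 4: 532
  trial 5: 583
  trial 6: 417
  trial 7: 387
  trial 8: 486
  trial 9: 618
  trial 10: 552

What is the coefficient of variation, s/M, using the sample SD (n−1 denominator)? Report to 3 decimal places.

0.143

n = 10, Σ = 5288, M = 528.8000
Σ(x−M)² = 51657.600; s = √(51657.600/9) = 75.7610
CV = 75.7610 / 528.8000 = 0.14327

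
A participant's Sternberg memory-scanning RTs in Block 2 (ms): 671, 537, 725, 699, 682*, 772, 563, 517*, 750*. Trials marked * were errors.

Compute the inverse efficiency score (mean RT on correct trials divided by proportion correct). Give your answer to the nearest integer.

992 ms

Correct trials (n=6): 671, 537, 725, 699, 772, 563
Mean correct RT = 3967/6 = 661.1667 ms
Proportion correct = 6/9
IES = 661.1667 / (6/9) = 991.750 ms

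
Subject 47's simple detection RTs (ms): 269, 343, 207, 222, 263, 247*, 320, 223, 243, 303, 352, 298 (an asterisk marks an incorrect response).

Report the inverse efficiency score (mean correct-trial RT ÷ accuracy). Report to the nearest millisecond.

Correct trials (n=11): 269, 343, 207, 222, 263, 320, 223, 243, 303, 352, 298
Mean correct RT = 3043/11 = 276.6364 ms
Proportion correct = 11/12
IES = 276.6364 / (11/12) = 301.785 ms

302 ms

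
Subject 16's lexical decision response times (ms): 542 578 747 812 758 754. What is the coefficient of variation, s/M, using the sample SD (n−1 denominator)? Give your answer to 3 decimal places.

n = 6, Σ = 4191, M = 698.5000
Σ(x−M)² = 60867.500; s = √(60867.500/5) = 110.3336
CV = 110.3336 / 698.5000 = 0.15796

0.158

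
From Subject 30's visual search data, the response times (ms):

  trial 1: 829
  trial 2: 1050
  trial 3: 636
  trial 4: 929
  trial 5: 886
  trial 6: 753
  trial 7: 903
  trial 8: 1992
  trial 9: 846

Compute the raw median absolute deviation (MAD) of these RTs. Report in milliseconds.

57 ms

Sorted: 636, 753, 829, 846, 886, 903, 929, 1050, 1992 → median = 886
|x − 886|: 57, 164, 250, 43, 0, 133, 17, 1106, 40
Sorted deviations: 0, 17, 40, 43, 57, 133, 164, 250, 1106 → MAD = 57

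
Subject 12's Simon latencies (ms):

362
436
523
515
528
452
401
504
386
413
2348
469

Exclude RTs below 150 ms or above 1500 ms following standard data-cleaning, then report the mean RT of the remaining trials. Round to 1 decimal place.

Excluded: 2348
Retained (n=11): Σ = 4989
Mean = 4989/11 = 453.5455

453.5 ms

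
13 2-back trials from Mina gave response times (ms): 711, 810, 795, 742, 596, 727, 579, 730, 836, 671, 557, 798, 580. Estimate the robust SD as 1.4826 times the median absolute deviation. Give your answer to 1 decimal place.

105.3 ms

Sorted: 557, 579, 580, 596, 671, 711, 727, 730, 742, 795, 798, 810, 836 → median = 727
|x − 727| sorted: 0, 3, 15, 16, 56, 68, 71, 83, 109, 131, 147, 148, 170 → MAD = 71
Robust SD ≈ 1.4826 × 71 = 105.265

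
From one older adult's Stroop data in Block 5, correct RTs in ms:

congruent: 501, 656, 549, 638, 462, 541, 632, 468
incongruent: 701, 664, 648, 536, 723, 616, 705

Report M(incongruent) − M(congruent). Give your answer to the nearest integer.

100 ms

M(congruent) = 4447/8 = 555.875
M(incongruent) = 4593/7 = 656.143
Difference = 656.143 − 555.875 = 100.268 ms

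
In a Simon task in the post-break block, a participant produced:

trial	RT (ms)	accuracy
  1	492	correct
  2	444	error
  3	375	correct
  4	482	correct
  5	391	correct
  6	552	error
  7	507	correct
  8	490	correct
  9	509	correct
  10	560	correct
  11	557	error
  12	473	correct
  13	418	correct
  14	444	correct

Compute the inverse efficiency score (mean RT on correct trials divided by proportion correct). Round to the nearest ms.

Correct trials (n=11): 492, 375, 482, 391, 507, 490, 509, 560, 473, 418, 444
Mean correct RT = 5141/11 = 467.3636 ms
Proportion correct = 11/14
IES = 467.3636 / (11/14) = 594.826 ms

595 ms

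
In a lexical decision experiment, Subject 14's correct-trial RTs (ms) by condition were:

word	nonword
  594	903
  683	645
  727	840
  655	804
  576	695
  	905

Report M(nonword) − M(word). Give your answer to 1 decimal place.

151.7 ms

M(word) = 3235/5 = 647.000
M(nonword) = 4792/6 = 798.667
Difference = 798.667 − 647.000 = 151.667 ms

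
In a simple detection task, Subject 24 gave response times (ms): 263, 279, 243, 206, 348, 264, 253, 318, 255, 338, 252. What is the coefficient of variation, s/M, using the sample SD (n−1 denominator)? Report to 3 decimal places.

n = 11, Σ = 3019, M = 274.4545
Σ(x−M)² = 18622.727; s = √(18622.727/10) = 43.1541
CV = 43.1541 / 274.4545 = 0.15724

0.157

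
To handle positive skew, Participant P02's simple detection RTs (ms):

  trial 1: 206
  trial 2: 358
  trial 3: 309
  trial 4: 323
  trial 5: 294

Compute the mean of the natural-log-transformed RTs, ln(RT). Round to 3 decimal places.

5.681

ln(RT): 5.3279, 5.8805, 5.7333, 5.7777, 5.6836
Σ ln(RT) = 28.4030
Mean = 28.4030/5 = 5.68060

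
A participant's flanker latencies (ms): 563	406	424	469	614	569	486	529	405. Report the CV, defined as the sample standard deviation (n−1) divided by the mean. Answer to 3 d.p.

n = 9, Σ = 4465, M = 496.1111
Σ(x−M)² = 47224.889; s = √(47224.889/8) = 76.8317
CV = 76.8317 / 496.1111 = 0.15487

0.155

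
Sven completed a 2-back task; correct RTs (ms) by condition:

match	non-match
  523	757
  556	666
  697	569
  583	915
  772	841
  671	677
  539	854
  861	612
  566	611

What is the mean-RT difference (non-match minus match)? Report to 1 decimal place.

81.6 ms

M(match) = 5768/9 = 640.889
M(non-match) = 6502/9 = 722.444
Difference = 722.444 − 640.889 = 81.556 ms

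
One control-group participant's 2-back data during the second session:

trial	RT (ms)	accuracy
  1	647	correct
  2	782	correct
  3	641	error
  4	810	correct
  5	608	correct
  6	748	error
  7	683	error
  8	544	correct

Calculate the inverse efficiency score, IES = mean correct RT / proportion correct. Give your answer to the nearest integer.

Correct trials (n=5): 647, 782, 810, 608, 544
Mean correct RT = 3391/5 = 678.2000 ms
Proportion correct = 5/8
IES = 678.2000 / (5/8) = 1085.120 ms

1085 ms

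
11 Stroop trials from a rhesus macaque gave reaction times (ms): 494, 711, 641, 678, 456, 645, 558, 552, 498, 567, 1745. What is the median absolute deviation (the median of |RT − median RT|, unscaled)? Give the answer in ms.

74 ms

Sorted: 456, 494, 498, 552, 558, 567, 641, 645, 678, 711, 1745 → median = 567
|x − 567|: 73, 144, 74, 111, 111, 78, 9, 15, 69, 0, 1178
Sorted deviations: 0, 9, 15, 69, 73, 74, 78, 111, 111, 144, 1178 → MAD = 74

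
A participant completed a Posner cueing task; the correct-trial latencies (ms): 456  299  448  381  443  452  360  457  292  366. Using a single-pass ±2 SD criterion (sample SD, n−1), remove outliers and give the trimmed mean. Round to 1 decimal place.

n = 10, ΣRT = 3954, M = 395.400
Σ(x−M)² = 38012.40; s = √(38012.40/9) = 64.989
Cutoffs: 395.400 ± 2·64.989 → [265.4, 525.4]
No RTs fall outside the cutoffs; all 10 retained. Mean = 3954/10 = 395.400

395.4 ms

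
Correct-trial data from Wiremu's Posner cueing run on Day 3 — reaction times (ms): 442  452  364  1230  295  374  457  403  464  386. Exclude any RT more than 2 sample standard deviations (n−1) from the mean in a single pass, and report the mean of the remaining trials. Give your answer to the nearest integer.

404 ms

n = 10, ΣRT = 4867, M = 486.700
Σ(x−M)² = 638746.10; s = √(638746.10/9) = 266.405
Cutoffs: 486.700 ± 2·266.405 → [-46.1, 1019.5]
Outside: 1230 → excluded.
Retained (n=9): Σ = 3637, mean = 3637/9 = 404.111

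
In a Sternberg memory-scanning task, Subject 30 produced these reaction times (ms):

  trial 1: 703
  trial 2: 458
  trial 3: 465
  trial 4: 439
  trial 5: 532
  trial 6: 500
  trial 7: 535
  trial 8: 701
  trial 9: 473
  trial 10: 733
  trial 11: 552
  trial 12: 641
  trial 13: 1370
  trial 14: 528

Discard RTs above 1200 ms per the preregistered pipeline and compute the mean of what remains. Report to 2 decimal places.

Excluded: 1370
Retained (n=13): Σ = 7260
Mean = 7260/13 = 558.4615

558.46 ms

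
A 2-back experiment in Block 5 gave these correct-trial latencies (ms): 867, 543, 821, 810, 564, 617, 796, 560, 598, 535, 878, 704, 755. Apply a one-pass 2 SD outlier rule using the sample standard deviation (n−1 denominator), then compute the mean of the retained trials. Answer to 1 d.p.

696.0 ms

n = 13, ΣRT = 9048, M = 696.000
Σ(x−M)² = 205626.00; s = √(205626.00/12) = 130.903
Cutoffs: 696.000 ± 2·130.903 → [434.2, 957.8]
No RTs fall outside the cutoffs; all 13 retained. Mean = 9048/13 = 696.000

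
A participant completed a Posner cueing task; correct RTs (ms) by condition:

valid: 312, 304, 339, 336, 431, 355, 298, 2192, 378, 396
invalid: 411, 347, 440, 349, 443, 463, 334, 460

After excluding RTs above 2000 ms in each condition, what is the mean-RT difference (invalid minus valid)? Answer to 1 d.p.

56.0 ms

valid: exclude 2192
M(valid) = 3149/9 = 349.889
M(invalid) = 3247/8 = 405.875
Difference = 405.875 − 349.889 = 55.986 ms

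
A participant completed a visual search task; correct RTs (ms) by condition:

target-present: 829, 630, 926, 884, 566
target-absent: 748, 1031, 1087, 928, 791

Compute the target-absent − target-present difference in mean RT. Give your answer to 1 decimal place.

M(target-present) = 3835/5 = 767.000
M(target-absent) = 4585/5 = 917.000
Difference = 917.000 − 767.000 = 150.000 ms

150.0 ms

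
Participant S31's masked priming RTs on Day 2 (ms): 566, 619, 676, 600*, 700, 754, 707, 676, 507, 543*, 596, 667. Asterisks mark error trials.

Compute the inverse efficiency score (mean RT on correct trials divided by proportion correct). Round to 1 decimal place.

776.2 ms

Correct trials (n=10): 566, 619, 676, 700, 754, 707, 676, 507, 596, 667
Mean correct RT = 6468/10 = 646.8000 ms
Proportion correct = 10/12
IES = 646.8000 / (10/12) = 776.160 ms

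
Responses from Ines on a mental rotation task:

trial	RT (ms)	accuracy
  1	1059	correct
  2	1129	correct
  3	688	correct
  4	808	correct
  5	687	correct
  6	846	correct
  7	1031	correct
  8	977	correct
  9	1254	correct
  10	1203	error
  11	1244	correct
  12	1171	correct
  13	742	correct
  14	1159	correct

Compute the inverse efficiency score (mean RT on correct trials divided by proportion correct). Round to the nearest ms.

Correct trials (n=13): 1059, 1129, 688, 808, 687, 846, 1031, 977, 1254, 1244, 1171, 742, 1159
Mean correct RT = 12795/13 = 984.2308 ms
Proportion correct = 13/14
IES = 984.2308 / (13/14) = 1059.941 ms

1060 ms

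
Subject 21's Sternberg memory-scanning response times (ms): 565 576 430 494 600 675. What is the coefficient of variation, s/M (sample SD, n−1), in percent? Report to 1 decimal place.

15.3%

n = 6, Σ = 3340, M = 556.6667
Σ(x−M)² = 36295.333; s = √(36295.333/5) = 85.2002
CV = 85.2002 / 556.6667 = 0.15305 = 15.305%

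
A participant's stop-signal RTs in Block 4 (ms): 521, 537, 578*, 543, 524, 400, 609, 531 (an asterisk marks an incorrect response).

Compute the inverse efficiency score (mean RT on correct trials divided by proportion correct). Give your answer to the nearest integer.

598 ms

Correct trials (n=7): 521, 537, 543, 524, 400, 609, 531
Mean correct RT = 3665/7 = 523.5714 ms
Proportion correct = 7/8
IES = 523.5714 / (7/8) = 598.367 ms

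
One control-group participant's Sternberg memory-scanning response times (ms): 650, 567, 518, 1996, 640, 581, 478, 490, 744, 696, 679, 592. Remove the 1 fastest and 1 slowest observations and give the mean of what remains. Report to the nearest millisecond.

616 ms

Sorted: 478, 490, 518, 567, 581, 592, 640, 650, 679, 696, 744, 1996
Drop lowest 1 (478) and highest 1 (1996)
Remaining (n=10): Σ = 6157, mean = 6157/10 = 615.700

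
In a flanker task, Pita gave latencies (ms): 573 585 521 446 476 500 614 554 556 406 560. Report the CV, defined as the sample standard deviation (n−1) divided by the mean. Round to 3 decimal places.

n = 11, Σ = 5791, M = 526.4545
Σ(x−M)² = 40272.727; s = √(40272.727/10) = 63.4608
CV = 63.4608 / 526.4545 = 0.12054

0.121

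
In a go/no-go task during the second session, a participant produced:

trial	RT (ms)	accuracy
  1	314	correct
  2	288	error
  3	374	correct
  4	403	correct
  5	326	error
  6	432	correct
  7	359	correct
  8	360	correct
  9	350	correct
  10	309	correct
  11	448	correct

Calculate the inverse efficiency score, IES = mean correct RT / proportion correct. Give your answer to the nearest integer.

455 ms

Correct trials (n=9): 314, 374, 403, 432, 359, 360, 350, 309, 448
Mean correct RT = 3349/9 = 372.1111 ms
Proportion correct = 9/11
IES = 372.1111 / (9/11) = 454.802 ms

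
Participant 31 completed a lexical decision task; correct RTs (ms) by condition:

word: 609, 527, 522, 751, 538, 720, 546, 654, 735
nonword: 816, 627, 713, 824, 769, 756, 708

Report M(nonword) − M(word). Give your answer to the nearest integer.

122 ms

M(word) = 5602/9 = 622.444
M(nonword) = 5213/7 = 744.714
Difference = 744.714 − 622.444 = 122.270 ms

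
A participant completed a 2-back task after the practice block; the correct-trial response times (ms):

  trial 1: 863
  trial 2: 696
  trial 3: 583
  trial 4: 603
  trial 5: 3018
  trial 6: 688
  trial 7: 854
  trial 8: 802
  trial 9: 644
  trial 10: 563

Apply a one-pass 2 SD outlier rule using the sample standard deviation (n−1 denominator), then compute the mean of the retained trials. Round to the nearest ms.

n = 10, ΣRT = 9314, M = 931.400
Σ(x−M)² = 4943516.40; s = √(4943516.40/9) = 741.134
Cutoffs: 931.400 ± 2·741.134 → [-550.9, 2413.7]
Outside: 3018 → excluded.
Retained (n=9): Σ = 6296, mean = 6296/9 = 699.556

700 ms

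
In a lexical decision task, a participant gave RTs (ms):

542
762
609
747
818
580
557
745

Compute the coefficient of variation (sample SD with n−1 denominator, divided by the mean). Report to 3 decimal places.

n = 8, Σ = 5360, M = 670.0000
Σ(x−M)² = 82896.000; s = √(82896.000/7) = 108.8223
CV = 108.8223 / 670.0000 = 0.16242

0.162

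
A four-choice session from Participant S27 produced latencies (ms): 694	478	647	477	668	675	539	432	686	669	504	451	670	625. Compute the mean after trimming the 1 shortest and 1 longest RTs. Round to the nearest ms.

591 ms

Sorted: 432, 451, 477, 478, 504, 539, 625, 647, 668, 669, 670, 675, 686, 694
Drop lowest 1 (432) and highest 1 (694)
Remaining (n=12): Σ = 7089, mean = 7089/12 = 590.750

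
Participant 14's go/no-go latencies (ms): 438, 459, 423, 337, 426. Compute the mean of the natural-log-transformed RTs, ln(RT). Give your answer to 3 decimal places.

ln(RT): 6.0822, 6.1291, 6.0474, 5.8201, 6.0544
Σ ln(RT) = 30.1332
Mean = 30.1332/5 = 6.02663

6.027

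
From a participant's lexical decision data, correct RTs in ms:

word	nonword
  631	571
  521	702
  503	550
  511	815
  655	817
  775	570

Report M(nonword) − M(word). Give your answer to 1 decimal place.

71.5 ms

M(word) = 3596/6 = 599.333
M(nonword) = 4025/6 = 670.833
Difference = 670.833 − 599.333 = 71.500 ms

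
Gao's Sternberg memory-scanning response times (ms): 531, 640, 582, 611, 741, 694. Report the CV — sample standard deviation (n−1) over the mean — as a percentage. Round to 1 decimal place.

12.0%

n = 6, Σ = 3799, M = 633.1667
Σ(x−M)² = 28922.833; s = √(28922.833/5) = 76.0563
CV = 76.0563 / 633.1667 = 0.12012 = 12.012%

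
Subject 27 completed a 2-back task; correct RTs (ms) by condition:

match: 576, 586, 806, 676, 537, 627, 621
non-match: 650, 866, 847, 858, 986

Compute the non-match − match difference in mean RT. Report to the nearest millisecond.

209 ms

M(match) = 4429/7 = 632.714
M(non-match) = 4207/5 = 841.400
Difference = 841.400 − 632.714 = 208.686 ms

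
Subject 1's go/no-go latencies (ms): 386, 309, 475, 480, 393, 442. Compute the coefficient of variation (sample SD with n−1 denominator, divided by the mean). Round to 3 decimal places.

0.157

n = 6, Σ = 2485, M = 414.1667
Σ(x−M)² = 21110.833; s = √(21110.833/5) = 64.9782
CV = 64.9782 / 414.1667 = 0.15689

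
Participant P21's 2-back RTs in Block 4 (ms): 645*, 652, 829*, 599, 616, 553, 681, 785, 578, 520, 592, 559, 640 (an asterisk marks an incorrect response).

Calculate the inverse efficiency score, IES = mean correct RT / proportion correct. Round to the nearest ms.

Correct trials (n=11): 652, 599, 616, 553, 681, 785, 578, 520, 592, 559, 640
Mean correct RT = 6775/11 = 615.9091 ms
Proportion correct = 11/13
IES = 615.9091 / (11/13) = 727.893 ms

728 ms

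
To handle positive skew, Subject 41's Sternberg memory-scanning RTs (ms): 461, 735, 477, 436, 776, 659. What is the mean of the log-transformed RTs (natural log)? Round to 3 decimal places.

6.354

ln(RT): 6.1334, 6.5999, 6.1675, 6.0776, 6.6542, 6.4907
Σ ln(RT) = 38.1233
Mean = 38.1233/6 = 6.35388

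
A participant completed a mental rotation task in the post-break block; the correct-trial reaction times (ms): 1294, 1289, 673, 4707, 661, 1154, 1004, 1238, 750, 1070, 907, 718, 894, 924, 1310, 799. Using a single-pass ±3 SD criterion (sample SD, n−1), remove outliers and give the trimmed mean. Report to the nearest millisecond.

979 ms

n = 16, ΣRT = 19392, M = 1212.000
Σ(x−M)² = 13804014.00; s = √(13804014.00/15) = 959.306
Cutoffs: 1212.000 ± 3·959.306 → [-1665.9, 4089.9]
Outside: 4707 → excluded.
Retained (n=15): Σ = 14685, mean = 14685/15 = 979.000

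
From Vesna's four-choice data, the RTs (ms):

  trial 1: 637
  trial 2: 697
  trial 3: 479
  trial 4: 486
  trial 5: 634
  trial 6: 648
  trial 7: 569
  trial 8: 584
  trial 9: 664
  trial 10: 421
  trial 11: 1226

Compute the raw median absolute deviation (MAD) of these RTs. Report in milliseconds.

63 ms

Sorted: 421, 479, 486, 569, 584, 634, 637, 648, 664, 697, 1226 → median = 634
|x − 634|: 3, 63, 155, 148, 0, 14, 65, 50, 30, 213, 592
Sorted deviations: 0, 3, 14, 30, 50, 63, 65, 148, 155, 213, 592 → MAD = 63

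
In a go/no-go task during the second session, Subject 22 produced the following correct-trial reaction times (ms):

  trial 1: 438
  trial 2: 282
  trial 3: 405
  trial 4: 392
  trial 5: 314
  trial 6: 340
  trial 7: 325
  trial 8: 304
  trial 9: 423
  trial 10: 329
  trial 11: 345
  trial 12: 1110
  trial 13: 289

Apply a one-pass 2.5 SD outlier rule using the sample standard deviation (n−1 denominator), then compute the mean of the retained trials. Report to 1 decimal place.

348.8 ms

n = 13, ΣRT = 5296, M = 407.385
Σ(x−M)² = 565601.08; s = √(565601.08/12) = 217.102
Cutoffs: 407.385 ± 2.5·217.102 → [-135.4, 950.1]
Outside: 1110 → excluded.
Retained (n=12): Σ = 4186, mean = 4186/12 = 348.833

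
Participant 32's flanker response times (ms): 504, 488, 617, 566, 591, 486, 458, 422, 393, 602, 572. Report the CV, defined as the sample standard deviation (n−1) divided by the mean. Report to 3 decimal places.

n = 11, Σ = 5699, M = 518.0909
Σ(x−M)² = 57966.909; s = √(57966.909/10) = 76.1360
CV = 76.1360 / 518.0909 = 0.14695

0.147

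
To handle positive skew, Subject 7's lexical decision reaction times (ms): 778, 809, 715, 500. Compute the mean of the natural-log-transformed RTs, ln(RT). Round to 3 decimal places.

6.535

ln(RT): 6.6567, 6.6958, 6.5723, 6.2146
Σ ln(RT) = 26.1394
Mean = 26.1394/4 = 6.53485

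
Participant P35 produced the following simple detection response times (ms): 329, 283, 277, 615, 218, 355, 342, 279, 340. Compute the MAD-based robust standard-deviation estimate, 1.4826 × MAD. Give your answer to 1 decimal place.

Sorted: 218, 277, 279, 283, 329, 340, 342, 355, 615 → median = 329
|x − 329| sorted: 0, 11, 13, 26, 46, 50, 52, 111, 286 → MAD = 46
Robust SD ≈ 1.4826 × 46 = 68.200

68.2 ms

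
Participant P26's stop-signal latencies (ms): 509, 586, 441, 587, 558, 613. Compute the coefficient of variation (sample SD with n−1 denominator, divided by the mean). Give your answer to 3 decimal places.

0.116

n = 6, Σ = 3294, M = 549.0000
Σ(x−M)² = 20254.000; s = √(20254.000/5) = 63.6459
CV = 63.6459 / 549.0000 = 0.11593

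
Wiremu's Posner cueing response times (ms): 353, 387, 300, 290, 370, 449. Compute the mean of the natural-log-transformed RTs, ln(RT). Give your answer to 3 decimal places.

ln(RT): 5.8665, 5.9584, 5.7038, 5.6699, 5.9135, 6.1070
Σ ln(RT) = 35.2191
Mean = 35.2191/6 = 5.86985

5.870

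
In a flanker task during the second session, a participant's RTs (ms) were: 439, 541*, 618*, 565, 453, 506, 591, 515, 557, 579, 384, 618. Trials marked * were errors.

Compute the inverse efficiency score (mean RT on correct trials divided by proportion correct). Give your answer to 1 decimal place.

624.8 ms

Correct trials (n=10): 439, 565, 453, 506, 591, 515, 557, 579, 384, 618
Mean correct RT = 5207/10 = 520.7000 ms
Proportion correct = 10/12
IES = 520.7000 / (10/12) = 624.840 ms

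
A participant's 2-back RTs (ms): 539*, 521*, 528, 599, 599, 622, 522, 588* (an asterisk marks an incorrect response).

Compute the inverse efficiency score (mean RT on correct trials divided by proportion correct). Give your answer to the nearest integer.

Correct trials (n=5): 528, 599, 599, 622, 522
Mean correct RT = 2870/5 = 574.0000 ms
Proportion correct = 5/8
IES = 574.0000 / (5/8) = 918.400 ms

918 ms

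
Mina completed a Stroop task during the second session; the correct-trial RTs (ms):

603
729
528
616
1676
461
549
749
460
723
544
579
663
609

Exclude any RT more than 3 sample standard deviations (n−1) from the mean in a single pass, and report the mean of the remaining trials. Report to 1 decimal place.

n = 14, ΣRT = 9489, M = 677.786
Σ(x−M)² = 1181636.36; s = √(1181636.36/13) = 301.488
Cutoffs: 677.786 ± 3·301.488 → [-226.7, 1582.3]
Outside: 1676 → excluded.
Retained (n=13): Σ = 7813, mean = 7813/13 = 601.000

601.0 ms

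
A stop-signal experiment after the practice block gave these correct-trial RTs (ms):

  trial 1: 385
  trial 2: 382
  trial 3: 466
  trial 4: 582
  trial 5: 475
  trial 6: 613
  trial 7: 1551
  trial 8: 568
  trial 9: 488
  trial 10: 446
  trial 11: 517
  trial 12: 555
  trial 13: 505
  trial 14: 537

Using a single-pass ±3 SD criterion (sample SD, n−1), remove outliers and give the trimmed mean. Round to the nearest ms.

501 ms

n = 14, ΣRT = 8070, M = 576.429
Σ(x−M)² = 1083637.43; s = √(1083637.43/13) = 288.716
Cutoffs: 576.429 ± 3·288.716 → [-289.7, 1442.6]
Outside: 1551 → excluded.
Retained (n=13): Σ = 6519, mean = 6519/13 = 501.462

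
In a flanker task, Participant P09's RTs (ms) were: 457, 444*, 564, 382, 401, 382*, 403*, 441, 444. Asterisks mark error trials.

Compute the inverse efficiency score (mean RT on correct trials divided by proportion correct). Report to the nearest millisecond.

Correct trials (n=6): 457, 564, 382, 401, 441, 444
Mean correct RT = 2689/6 = 448.1667 ms
Proportion correct = 6/9
IES = 448.1667 / (6/9) = 672.250 ms

672 ms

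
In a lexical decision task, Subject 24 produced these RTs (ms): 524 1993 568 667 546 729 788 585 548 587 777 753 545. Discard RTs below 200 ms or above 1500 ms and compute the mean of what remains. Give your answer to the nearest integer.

Excluded: 1993
Retained (n=12): Σ = 7617
Mean = 7617/12 = 634.7500

635 ms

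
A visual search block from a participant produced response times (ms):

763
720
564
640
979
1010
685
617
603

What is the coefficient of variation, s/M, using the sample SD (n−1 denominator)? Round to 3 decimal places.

0.221

n = 9, Σ = 6581, M = 731.2222
Σ(x−M)² = 208155.556; s = √(208155.556/8) = 161.3054
CV = 161.3054 / 731.2222 = 0.22060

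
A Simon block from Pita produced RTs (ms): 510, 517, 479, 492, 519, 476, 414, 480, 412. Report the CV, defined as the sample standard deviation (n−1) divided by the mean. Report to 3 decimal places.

n = 9, Σ = 4299, M = 477.6667
Σ(x−M)² = 12882.000; s = √(12882.000/8) = 40.1279
CV = 40.1279 / 477.6667 = 0.08401

0.084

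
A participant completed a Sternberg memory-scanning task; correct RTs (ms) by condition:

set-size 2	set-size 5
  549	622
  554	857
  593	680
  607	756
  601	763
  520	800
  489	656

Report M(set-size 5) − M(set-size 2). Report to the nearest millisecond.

M(set-size 2) = 3913/7 = 559.000
M(set-size 5) = 5134/7 = 733.429
Difference = 733.429 − 559.000 = 174.429 ms

174 ms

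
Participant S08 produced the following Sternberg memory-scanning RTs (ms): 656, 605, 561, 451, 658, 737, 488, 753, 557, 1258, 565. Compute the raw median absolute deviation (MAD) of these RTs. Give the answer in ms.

Sorted: 451, 488, 557, 561, 565, 605, 656, 658, 737, 753, 1258 → median = 605
|x − 605|: 51, 0, 44, 154, 53, 132, 117, 148, 48, 653, 40
Sorted deviations: 0, 40, 44, 48, 51, 53, 117, 132, 148, 154, 653 → MAD = 53

53 ms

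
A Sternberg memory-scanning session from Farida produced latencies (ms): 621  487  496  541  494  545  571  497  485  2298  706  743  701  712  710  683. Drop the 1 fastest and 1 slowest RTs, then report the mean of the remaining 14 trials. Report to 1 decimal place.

607.6 ms

Sorted: 485, 487, 494, 496, 497, 541, 545, 571, 621, 683, 701, 706, 710, 712, 743, 2298
Drop lowest 1 (485) and highest 1 (2298)
Remaining (n=14): Σ = 8507, mean = 8507/14 = 607.643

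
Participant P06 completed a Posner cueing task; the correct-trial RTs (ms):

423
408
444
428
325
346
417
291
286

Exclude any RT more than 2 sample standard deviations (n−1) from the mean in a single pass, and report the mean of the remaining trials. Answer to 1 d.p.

n = 9, ΣRT = 3368, M = 374.222
Σ(x−M)² = 31039.56; s = √(31039.56/8) = 62.289
Cutoffs: 374.222 ± 2·62.289 → [249.6, 498.8]
No RTs fall outside the cutoffs; all 9 retained. Mean = 3368/9 = 374.222

374.2 ms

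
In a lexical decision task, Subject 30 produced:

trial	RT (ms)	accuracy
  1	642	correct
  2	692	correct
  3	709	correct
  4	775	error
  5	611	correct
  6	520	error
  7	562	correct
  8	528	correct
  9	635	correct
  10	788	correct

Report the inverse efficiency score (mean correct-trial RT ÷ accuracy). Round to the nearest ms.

Correct trials (n=8): 642, 692, 709, 611, 562, 528, 635, 788
Mean correct RT = 5167/8 = 645.8750 ms
Proportion correct = 8/10
IES = 645.8750 / (8/10) = 807.344 ms

807 ms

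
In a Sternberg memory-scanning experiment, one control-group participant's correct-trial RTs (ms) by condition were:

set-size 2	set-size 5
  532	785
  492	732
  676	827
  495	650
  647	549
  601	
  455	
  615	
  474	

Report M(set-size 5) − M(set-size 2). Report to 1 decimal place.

154.5 ms

M(set-size 2) = 4987/9 = 554.111
M(set-size 5) = 3543/5 = 708.600
Difference = 708.600 − 554.111 = 154.489 ms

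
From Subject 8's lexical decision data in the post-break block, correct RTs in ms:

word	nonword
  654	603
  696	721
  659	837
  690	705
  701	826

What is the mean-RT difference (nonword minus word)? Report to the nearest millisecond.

58 ms

M(word) = 3400/5 = 680.000
M(nonword) = 3692/5 = 738.400
Difference = 738.400 − 680.000 = 58.400 ms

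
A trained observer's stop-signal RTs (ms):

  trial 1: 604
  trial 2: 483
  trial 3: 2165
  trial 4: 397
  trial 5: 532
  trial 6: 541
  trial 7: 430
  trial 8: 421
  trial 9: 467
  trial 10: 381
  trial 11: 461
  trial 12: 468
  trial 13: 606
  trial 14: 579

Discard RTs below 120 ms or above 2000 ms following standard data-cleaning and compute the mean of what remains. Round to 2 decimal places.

490.00 ms

Excluded: 2165
Retained (n=13): Σ = 6370
Mean = 6370/13 = 490.0000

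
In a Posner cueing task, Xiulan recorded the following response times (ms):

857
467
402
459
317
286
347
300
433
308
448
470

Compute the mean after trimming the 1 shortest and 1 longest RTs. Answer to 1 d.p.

Sorted: 286, 300, 308, 317, 347, 402, 433, 448, 459, 467, 470, 857
Drop lowest 1 (286) and highest 1 (857)
Remaining (n=10): Σ = 3951, mean = 3951/10 = 395.100

395.1 ms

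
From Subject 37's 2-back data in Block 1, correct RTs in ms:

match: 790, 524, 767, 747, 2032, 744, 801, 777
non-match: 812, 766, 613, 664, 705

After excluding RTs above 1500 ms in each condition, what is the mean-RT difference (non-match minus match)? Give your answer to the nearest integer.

match: exclude 2032
M(match) = 5150/7 = 735.714
M(non-match) = 3560/5 = 712.000
Difference = 712.000 − 735.714 = -23.714 ms

-24 ms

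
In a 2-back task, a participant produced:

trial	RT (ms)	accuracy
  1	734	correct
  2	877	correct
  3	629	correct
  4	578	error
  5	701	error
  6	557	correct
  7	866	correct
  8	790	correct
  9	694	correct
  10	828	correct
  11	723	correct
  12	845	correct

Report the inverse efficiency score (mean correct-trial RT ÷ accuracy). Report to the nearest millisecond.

905 ms

Correct trials (n=10): 734, 877, 629, 557, 866, 790, 694, 828, 723, 845
Mean correct RT = 7543/10 = 754.3000 ms
Proportion correct = 10/12
IES = 754.3000 / (10/12) = 905.160 ms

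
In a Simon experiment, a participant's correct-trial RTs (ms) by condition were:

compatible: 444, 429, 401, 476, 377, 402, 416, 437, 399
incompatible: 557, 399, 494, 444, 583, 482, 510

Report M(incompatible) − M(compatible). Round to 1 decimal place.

M(compatible) = 3781/9 = 420.111
M(incompatible) = 3469/7 = 495.571
Difference = 495.571 − 420.111 = 75.460 ms

75.5 ms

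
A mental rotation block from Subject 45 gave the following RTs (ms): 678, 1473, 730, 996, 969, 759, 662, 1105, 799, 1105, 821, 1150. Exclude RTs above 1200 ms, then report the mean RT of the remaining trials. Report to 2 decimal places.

Excluded: 1473
Retained (n=11): Σ = 9774
Mean = 9774/11 = 888.5455

888.55 ms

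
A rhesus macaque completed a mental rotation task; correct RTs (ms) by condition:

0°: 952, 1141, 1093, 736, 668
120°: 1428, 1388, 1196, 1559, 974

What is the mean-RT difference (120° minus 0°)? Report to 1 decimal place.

391.0 ms

M(0°) = 4590/5 = 918.000
M(120°) = 6545/5 = 1309.000
Difference = 1309.000 − 918.000 = 391.000 ms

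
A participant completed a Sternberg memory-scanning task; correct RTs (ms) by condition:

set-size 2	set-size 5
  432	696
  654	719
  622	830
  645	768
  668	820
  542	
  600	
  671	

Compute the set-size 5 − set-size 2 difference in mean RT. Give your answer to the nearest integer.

M(set-size 2) = 4834/8 = 604.250
M(set-size 5) = 3833/5 = 766.600
Difference = 766.600 − 604.250 = 162.350 ms

162 ms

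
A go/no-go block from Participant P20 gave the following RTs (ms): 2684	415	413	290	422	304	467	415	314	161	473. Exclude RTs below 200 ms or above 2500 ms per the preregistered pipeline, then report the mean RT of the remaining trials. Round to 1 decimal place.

Excluded: 161, 2684
Retained (n=9): Σ = 3513
Mean = 3513/9 = 390.3333

390.3 ms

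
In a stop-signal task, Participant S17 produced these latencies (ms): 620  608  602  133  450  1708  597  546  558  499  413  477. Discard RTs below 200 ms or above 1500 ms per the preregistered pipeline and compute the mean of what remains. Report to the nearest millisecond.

Excluded: 133, 1708
Retained (n=10): Σ = 5370
Mean = 5370/10 = 537.0000

537 ms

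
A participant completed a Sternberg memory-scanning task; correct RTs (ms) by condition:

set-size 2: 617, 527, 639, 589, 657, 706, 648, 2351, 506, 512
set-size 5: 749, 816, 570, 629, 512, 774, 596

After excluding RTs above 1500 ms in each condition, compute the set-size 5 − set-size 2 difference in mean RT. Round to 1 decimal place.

set-size 2: exclude 2351
M(set-size 2) = 5401/9 = 600.111
M(set-size 5) = 4646/7 = 663.714
Difference = 663.714 − 600.111 = 63.603 ms

63.6 ms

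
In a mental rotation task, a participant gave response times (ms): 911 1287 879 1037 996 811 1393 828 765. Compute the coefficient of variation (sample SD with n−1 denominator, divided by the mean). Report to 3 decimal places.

0.220

n = 9, Σ = 8907, M = 989.6667
Σ(x−M)² = 380334.000; s = √(380334.000/8) = 218.0407
CV = 218.0407 / 989.6667 = 0.22032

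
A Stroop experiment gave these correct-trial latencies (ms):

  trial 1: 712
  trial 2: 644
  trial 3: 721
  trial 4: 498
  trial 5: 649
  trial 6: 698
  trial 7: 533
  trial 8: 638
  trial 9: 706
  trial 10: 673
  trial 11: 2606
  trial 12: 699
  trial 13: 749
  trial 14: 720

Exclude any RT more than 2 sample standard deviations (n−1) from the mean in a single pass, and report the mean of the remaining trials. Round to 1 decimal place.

n = 14, ΣRT = 11246, M = 803.286
Σ(x−M)² = 3565914.86; s = √(3565914.86/13) = 523.738
Cutoffs: 803.286 ± 2·523.738 → [-244.2, 1850.8]
Outside: 2606 → excluded.
Retained (n=13): Σ = 8640, mean = 8640/13 = 664.615

664.6 ms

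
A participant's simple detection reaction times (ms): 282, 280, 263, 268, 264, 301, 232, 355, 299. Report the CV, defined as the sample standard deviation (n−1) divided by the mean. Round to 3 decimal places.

n = 9, Σ = 2544, M = 282.6667
Σ(x−M)² = 9360.000; s = √(9360.000/8) = 34.2053
CV = 34.2053 / 282.6667 = 0.12101

0.121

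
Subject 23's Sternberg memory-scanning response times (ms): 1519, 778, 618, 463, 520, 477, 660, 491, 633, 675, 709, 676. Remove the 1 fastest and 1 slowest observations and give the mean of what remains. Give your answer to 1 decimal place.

Sorted: 463, 477, 491, 520, 618, 633, 660, 675, 676, 709, 778, 1519
Drop lowest 1 (463) and highest 1 (1519)
Remaining (n=10): Σ = 6237, mean = 6237/10 = 623.700

623.7 ms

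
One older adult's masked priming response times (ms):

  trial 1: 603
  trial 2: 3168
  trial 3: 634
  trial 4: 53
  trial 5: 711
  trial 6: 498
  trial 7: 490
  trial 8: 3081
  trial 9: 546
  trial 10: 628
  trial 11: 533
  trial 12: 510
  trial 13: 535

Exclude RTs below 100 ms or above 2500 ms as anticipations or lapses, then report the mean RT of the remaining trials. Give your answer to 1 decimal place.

Excluded: 53, 3081, 3168
Retained (n=10): Σ = 5688
Mean = 5688/10 = 568.8000

568.8 ms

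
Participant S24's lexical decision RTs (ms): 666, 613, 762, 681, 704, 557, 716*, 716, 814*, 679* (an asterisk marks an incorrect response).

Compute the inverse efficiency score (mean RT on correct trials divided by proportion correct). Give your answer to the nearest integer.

Correct trials (n=7): 666, 613, 762, 681, 704, 557, 716
Mean correct RT = 4699/7 = 671.2857 ms
Proportion correct = 7/10
IES = 671.2857 / (7/10) = 958.980 ms

959 ms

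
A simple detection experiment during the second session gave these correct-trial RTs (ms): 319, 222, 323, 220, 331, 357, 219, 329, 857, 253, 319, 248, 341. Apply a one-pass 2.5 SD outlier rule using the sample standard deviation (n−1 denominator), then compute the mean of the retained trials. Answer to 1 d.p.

n = 13, ΣRT = 4338, M = 333.692
Σ(x−M)² = 327432.77; s = √(327432.77/12) = 165.185
Cutoffs: 333.692 ± 2.5·165.185 → [-79.3, 746.7]
Outside: 857 → excluded.
Retained (n=12): Σ = 3481, mean = 3481/12 = 290.083

290.1 ms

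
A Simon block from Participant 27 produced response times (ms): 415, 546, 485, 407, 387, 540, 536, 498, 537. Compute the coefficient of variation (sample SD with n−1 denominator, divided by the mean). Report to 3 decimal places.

n = 9, Σ = 4351, M = 483.4444
Σ(x−M)² = 32786.222; s = √(32786.222/8) = 64.0178
CV = 64.0178 / 483.4444 = 0.13242

0.132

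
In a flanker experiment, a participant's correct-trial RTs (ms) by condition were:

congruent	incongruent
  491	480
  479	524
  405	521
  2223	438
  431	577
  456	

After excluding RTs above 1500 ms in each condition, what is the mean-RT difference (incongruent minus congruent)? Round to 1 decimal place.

congruent: exclude 2223
M(congruent) = 2262/5 = 452.400
M(incongruent) = 2540/5 = 508.000
Difference = 508.000 − 452.400 = 55.600 ms

55.6 ms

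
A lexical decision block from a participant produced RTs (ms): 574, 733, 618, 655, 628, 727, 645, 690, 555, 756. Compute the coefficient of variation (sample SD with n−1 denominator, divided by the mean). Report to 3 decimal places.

0.103

n = 10, Σ = 6581, M = 658.1000
Σ(x−M)² = 41356.900; s = √(41356.900/9) = 67.7880
CV = 67.7880 / 658.1000 = 0.10301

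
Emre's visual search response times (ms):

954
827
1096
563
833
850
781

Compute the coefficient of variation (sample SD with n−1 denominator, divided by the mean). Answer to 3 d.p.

n = 7, Σ = 5904, M = 843.4286
Σ(x−M)² = 158977.714; s = √(158977.714/6) = 162.7768
CV = 162.7768 / 843.4286 = 0.19299

0.193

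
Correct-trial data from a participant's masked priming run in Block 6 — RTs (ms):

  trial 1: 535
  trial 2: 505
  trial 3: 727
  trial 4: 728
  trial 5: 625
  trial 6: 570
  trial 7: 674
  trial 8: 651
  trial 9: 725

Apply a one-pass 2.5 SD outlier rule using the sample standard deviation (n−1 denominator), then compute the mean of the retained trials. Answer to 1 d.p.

n = 9, ΣRT = 5740, M = 637.778
Σ(x−M)² = 58145.56; s = √(58145.56/8) = 85.254
Cutoffs: 637.778 ± 2.5·85.254 → [424.6, 850.9]
No RTs fall outside the cutoffs; all 9 retained. Mean = 5740/9 = 637.778

637.8 ms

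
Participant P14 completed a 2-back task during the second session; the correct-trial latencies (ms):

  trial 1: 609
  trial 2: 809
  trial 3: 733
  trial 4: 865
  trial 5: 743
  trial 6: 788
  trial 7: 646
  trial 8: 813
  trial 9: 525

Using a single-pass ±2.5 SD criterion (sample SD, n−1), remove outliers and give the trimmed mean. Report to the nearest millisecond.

726 ms

n = 9, ΣRT = 6531, M = 725.667
Σ(x−M)² = 98450.00; s = √(98450.00/8) = 110.934
Cutoffs: 725.667 ± 2.5·110.934 → [448.3, 1003.0]
No RTs fall outside the cutoffs; all 9 retained. Mean = 6531/9 = 725.667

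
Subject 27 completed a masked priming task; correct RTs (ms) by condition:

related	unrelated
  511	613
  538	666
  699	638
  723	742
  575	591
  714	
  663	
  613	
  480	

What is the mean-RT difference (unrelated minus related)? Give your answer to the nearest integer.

M(related) = 5516/9 = 612.889
M(unrelated) = 3250/5 = 650.000
Difference = 650.000 − 612.889 = 37.111 ms

37 ms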